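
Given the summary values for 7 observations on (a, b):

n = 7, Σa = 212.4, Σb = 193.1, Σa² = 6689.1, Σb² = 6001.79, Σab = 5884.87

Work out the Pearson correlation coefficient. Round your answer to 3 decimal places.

r = (nΣab − ΣaΣb) / √[(nΣa² − (Σa)²)(nΣb² − (Σb)²)]
Numerator: 7×5884.87 − 212.4×193.1 = 179.65
Denominator: √[(46823.7 − 45113.76)(42012.53 − 37287.61)] = √[1709.94 × 4724.92] = 2842.4162
r = 179.65 / 2842.4162 ≈ 0.063

0.063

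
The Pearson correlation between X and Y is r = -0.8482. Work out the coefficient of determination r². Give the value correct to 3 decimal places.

r² = (-0.8482)² = 0.719

0.719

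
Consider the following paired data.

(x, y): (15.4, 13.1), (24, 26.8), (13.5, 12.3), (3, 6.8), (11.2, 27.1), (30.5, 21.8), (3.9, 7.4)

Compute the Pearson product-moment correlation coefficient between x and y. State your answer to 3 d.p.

0.683

n = 7, Σx = 101.5, Σy = 115.3, Σx² = 2075.31, Σy² = 2351.79, Σxy = 2028.67
nΣxy − ΣxΣy = 14200.69 − 11702.95 = 2497.74
nΣx² − (Σx)² = 14527.17 − 10302.25 = 4224.92; nΣy² − (Σy)² = 16462.53 − 13294.09 = 3168.44
r = 2497.74 / √(4224.92 × 3168.44) = 2497.74 / 3658.7437 ≈ 0.683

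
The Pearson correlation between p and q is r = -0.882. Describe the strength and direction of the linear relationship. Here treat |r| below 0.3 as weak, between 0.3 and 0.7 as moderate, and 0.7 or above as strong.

r = -0.882 < 0 so the relationship is negative.
|r| = 0.882, which falls in the strong range.

strong negative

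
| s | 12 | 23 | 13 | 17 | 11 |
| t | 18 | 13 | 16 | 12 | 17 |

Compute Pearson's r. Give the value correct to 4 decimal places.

n = 5, Σs = 76, Σt = 76, Σs² = 1252, Σt² = 1182, Σst = 1114
nΣst − ΣsΣt = 5570 − 5776 = -206
nΣs² − (Σs)² = 6260 − 5776 = 484; nΣt² − (Σt)² = 5910 − 5776 = 134
r = -206 / √(484 × 134) = -206 / 254.6684 ≈ -0.8089

-0.8089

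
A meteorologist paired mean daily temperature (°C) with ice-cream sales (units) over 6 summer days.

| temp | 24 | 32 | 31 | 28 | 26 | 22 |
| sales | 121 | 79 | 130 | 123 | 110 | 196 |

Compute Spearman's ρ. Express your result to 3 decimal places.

-0.486

Rank temp: 2, 6, 5, 4, 3, 1
Rank sales: 3, 1, 5, 4, 2, 6
d = rank(temp) − rank(sales): -1, 5, 0, 0, 1, -5; Σd² = 52
ρ = 1 − 6Σd² / [n(n²−1)] = 1 − 6×52 / (6×35) = 1 − 312/210 ≈ -0.486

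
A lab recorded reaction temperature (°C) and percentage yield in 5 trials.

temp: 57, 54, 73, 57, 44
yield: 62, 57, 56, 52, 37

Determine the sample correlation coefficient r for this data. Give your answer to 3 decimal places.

n = 5, Σx = 285, Σy = 264, Σx² = 16679, Σy² = 14302, Σxy = 15292
nΣxy − ΣxΣy = 76460 − 75240 = 1220
nΣx² − (Σx)² = 83395 − 81225 = 2170; nΣy² − (Σy)² = 71510 − 69696 = 1814
r = 1220 / √(2170 × 1814) = 1220 / 1984.0312 ≈ 0.615

0.615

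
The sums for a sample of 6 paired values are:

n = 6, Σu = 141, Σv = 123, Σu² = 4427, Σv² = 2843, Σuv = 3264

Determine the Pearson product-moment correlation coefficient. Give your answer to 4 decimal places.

r = (nΣuv − ΣuΣv) / √[(nΣu² − (Σu)²)(nΣv² − (Σv)²)]
Numerator: 6×3264 − 141×123 = 2241
Denominator: √[(26562 − 19881)(17058 − 15129)] = √[6681 × 1929] = 3589.9372
r = 2241 / 3589.9372 ≈ 0.6242

0.6242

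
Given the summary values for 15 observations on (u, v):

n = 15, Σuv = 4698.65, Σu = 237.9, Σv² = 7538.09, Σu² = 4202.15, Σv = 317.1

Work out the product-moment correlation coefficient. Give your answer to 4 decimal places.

r = (nΣuv − ΣuΣv) / √[(nΣu² − (Σu)²)(nΣv² − (Σv)²)]
Numerator: 15×4698.65 − 237.9×317.1 = -4958.34
Denominator: √[(63032.25 − 56596.41)(113071.35 − 100552.41)] = √[6435.84 × 12518.94] = 8976.0735
r = -4958.34 / 8976.0735 ≈ -0.5524

-0.5524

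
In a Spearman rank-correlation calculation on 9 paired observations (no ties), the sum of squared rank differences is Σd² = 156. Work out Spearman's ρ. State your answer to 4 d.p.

-0.3000

ρ = 1 − 6Σd² / [n(n²−1)] = 1 − 6×156 / (9×80)
  = 1 − 936/720 = 1 − 1.30000 ≈ -0.3000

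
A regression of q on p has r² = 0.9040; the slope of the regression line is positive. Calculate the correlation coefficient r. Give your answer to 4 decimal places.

|r| = √0.9040 = 0.9508
The association is positive, so r = 0.9508.

0.9508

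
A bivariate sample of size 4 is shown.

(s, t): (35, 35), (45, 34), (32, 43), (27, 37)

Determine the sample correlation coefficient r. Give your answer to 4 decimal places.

-0.5203

n = 4, Σs = 139, Σt = 149, Σs² = 5003, Σt² = 5599, Σst = 5130
nΣst − ΣsΣt = 20520 − 20711 = -191
nΣs² − (Σs)² = 20012 − 19321 = 691; nΣt² − (Σt)² = 22396 − 22201 = 195
r = -191 / √(691 × 195) = -191 / 367.0763 ≈ -0.5203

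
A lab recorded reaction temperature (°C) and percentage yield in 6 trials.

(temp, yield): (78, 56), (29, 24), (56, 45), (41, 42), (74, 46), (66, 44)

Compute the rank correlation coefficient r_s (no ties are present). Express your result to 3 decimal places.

Rank temp: 6, 1, 3, 2, 5, 4
Rank yield: 6, 1, 4, 2, 5, 3
d = rank(temp) − rank(yield): 0, 0, -1, 0, 0, 1; Σd² = 2
ρ = 1 − 6Σd² / [n(n²−1)] = 1 − 6×2 / (6×35) = 1 − 12/210 ≈ 0.943

0.943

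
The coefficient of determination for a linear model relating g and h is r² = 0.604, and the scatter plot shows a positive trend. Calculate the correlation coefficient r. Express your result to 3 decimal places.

0.777

|r| = √0.604 = 0.777
The association is positive, so r = 0.777.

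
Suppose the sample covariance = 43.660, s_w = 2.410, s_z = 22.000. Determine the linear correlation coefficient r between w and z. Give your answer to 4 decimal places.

r = Cov(w,z) / (s_w · s_z) = 43.660 / (2.410 × 22.000)
  = 43.660 / 53.0200 ≈ 0.8235

0.8235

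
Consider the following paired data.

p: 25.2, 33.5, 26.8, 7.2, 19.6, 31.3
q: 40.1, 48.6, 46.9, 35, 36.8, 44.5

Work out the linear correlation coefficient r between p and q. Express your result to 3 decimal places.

0.882

n = 6, Σp = 143.6, Σq = 251.9, Σp² = 3891.22, Σq² = 10729.07, Σpq = 6261.67
nΣpq − ΣpΣq = 37570.02 − 36172.84 = 1397.18
nΣp² − (Σp)² = 23347.32 − 20620.96 = 2726.36; nΣq² − (Σq)² = 64374.42 − 63453.61 = 920.81
r = 1397.18 / √(2726.36 × 920.81) = 1397.18 / 1584.4430 ≈ 0.882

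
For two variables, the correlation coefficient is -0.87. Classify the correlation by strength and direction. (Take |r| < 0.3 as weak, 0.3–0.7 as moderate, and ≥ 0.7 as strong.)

strong negative

r = -0.87 < 0 so the relationship is negative.
|r| = 0.87, which falls in the strong range.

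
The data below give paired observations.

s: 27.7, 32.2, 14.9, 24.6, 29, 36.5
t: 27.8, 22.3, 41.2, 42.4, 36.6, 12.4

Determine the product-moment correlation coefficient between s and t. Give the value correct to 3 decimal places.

n = 6, Σs = 164.9, Σt = 182.7, Σs² = 4804.55, Σt² = 6258.65, Σst = 4659.04
nΣst − ΣsΣt = 27954.24 − 30127.23 = -2172.99
nΣs² − (Σs)² = 28827.3 − 27192.01 = 1635.29; nΣt² − (Σt)² = 37551.9 − 33379.29 = 4172.61
r = -2172.99 / √(1635.29 × 4172.61) = -2172.99 / 2612.1691 ≈ -0.832

-0.832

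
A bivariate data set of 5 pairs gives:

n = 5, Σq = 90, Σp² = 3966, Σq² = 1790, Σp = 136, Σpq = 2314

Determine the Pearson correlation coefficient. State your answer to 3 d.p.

-0.629

r = (nΣpq − ΣpΣq) / √[(nΣp² − (Σp)²)(nΣq² − (Σq)²)]
Numerator: 5×2314 − 136×90 = -670
Denominator: √[(19830 − 18496)(8950 − 8100)] = √[1334 × 850] = 1064.8474
r = -670 / 1064.8474 ≈ -0.629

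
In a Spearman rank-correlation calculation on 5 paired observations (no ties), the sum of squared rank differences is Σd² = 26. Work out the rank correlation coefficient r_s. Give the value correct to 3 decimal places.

-0.300

ρ = 1 − 6Σd² / [n(n²−1)] = 1 − 6×26 / (5×24)
  = 1 − 156/120 = 1 − 1.3000 ≈ -0.300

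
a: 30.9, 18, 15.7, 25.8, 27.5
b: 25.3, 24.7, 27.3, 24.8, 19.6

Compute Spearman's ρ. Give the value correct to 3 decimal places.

-0.300

Rank a: 5, 2, 1, 3, 4
Rank b: 4, 2, 5, 3, 1
d = rank(a) − rank(b): 1, 0, -4, 0, 3; Σd² = 26
ρ = 1 − 6Σd² / [n(n²−1)] = 1 − 6×26 / (5×24) = 1 − 156/120 ≈ -0.300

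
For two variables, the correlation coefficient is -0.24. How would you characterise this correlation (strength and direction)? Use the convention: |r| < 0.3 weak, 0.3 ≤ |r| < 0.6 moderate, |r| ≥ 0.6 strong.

weak negative

r = -0.24 < 0 so the relationship is negative.
|r| = 0.24, which falls in the weak range.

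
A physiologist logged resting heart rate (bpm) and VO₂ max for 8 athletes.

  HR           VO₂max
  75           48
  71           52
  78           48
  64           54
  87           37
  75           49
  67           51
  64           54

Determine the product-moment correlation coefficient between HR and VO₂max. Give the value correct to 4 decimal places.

-0.9432

n = 8, Σx = 581, Σy = 393, Σx² = 42625, Σy² = 19515, Σxy = 28259
nΣxy − ΣxΣy = 226072 − 228333 = -2261
nΣx² − (Σx)² = 341000 − 337561 = 3439; nΣy² − (Σy)² = 156120 − 154449 = 1671
r = -2261 / √(3439 × 1671) = -2261 / 2397.2002 ≈ -0.9432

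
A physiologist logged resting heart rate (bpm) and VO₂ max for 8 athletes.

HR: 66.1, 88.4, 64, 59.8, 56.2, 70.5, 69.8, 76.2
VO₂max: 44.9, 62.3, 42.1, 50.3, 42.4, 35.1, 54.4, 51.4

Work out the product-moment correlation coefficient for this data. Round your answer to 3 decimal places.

n = 8, Σx = 551, Σy = 382.9, Σx² = 38662.98, Σy² = 18830.89, Σxy = 26748.78
nΣxy − ΣxΣy = 213990.24 − 210977.9 = 3012.34
nΣx² − (Σx)² = 309303.84 − 303601 = 5702.84; nΣy² − (Σy)² = 150647.12 − 146612.41 = 4034.71
r = 3012.34 / √(5702.84 × 4034.71) = 3012.34 / 4796.8016 ≈ 0.628

0.628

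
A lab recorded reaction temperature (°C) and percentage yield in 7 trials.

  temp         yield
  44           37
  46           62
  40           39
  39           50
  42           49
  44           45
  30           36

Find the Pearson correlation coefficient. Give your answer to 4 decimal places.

0.5474

n = 7, Σx = 285, Σy = 318, Σx² = 11773, Σy² = 14956, Σxy = 13108
nΣxy − ΣxΣy = 91756 − 90630 = 1126
nΣx² − (Σx)² = 82411 − 81225 = 1186; nΣy² − (Σy)² = 104692 − 101124 = 3568
r = 1126 / √(1186 × 3568) = 1126 / 2057.0970 ≈ 0.5474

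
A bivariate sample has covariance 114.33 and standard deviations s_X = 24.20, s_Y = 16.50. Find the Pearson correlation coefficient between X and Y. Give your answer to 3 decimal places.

r = Cov(X,Y) / (s_X · s_Y) = 114.33 / (24.20 × 16.50)
  = 114.33 / 399.3000 ≈ 0.286

0.286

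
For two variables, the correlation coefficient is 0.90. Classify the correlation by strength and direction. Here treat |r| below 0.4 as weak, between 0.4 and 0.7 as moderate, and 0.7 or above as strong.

r = 0.90 > 0 so the relationship is positive.
|r| = 0.90, which falls in the strong range.

strong positive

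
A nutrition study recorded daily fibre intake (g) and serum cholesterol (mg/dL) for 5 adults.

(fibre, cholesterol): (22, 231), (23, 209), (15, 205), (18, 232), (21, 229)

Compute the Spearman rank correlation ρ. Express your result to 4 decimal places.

Rank fibre: 4, 5, 1, 2, 3
Rank cholesterol: 4, 2, 1, 5, 3
d = rank(fibre) − rank(cholesterol): 0, 3, 0, -3, 0; Σd² = 18
ρ = 1 − 6Σd² / [n(n²−1)] = 1 − 6×18 / (5×24) = 1 − 108/120 ≈ 0.1000

0.1000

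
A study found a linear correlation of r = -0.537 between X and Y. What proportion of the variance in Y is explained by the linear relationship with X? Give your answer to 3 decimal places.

0.288

r² = (-0.537)² = 0.288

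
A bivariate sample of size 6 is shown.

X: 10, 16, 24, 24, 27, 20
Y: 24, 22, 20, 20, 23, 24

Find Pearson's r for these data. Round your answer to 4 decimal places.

-0.5067

n = 6, ΣX = 121, ΣY = 133, ΣX² = 2637, ΣY² = 2965, ΣXY = 2653
nΣXY − ΣXΣY = 15918 − 16093 = -175
nΣX² − (ΣX)² = 15822 − 14641 = 1181; nΣY² − (ΣY)² = 17790 − 17689 = 101
r = -175 / √(1181 × 101) = -175 / 345.3708 ≈ -0.5067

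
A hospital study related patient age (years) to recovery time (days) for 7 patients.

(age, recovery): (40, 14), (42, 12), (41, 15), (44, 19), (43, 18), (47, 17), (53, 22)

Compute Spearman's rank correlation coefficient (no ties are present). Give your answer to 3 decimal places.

0.786

Rank age: 1, 3, 2, 5, 4, 6, 7
Rank recovery: 2, 1, 3, 6, 5, 4, 7
d = rank(age) − rank(recovery): -1, 2, -1, -1, -1, 2, 0; Σd² = 12
ρ = 1 − 6Σd² / [n(n²−1)] = 1 − 6×12 / (7×48) = 1 − 72/336 ≈ 0.786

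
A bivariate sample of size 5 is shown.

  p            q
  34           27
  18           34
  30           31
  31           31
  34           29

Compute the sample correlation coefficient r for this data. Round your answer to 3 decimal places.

n = 5, Σp = 147, Σq = 152, Σp² = 4497, Σq² = 4648, Σpq = 4407
nΣpq − ΣpΣq = 22035 − 22344 = -309
nΣp² − (Σp)² = 22485 − 21609 = 876; nΣq² − (Σq)² = 23240 − 23104 = 136
r = -309 / √(876 × 136) = -309 / 345.1608 ≈ -0.895

-0.895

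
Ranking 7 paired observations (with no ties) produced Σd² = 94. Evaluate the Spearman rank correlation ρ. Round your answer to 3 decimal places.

-0.679

ρ = 1 − 6Σd² / [n(n²−1)] = 1 − 6×94 / (7×48)
  = 1 − 564/336 = 1 − 1.6786 ≈ -0.679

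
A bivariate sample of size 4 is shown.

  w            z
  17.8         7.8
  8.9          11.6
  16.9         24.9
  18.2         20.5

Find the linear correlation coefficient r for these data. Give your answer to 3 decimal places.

0.335

n = 4, Σw = 61.8, Σz = 64.8, Σw² = 1012.9, Σz² = 1235.66, Σwz = 1035.99
nΣwz − ΣwΣz = 4143.96 − 4004.64 = 139.32
nΣw² − (Σw)² = 4051.6 − 3819.24 = 232.36; nΣz² − (Σz)² = 4942.64 − 4199.04 = 743.6
r = 139.32 / √(232.36 × 743.6) = 139.32 / 415.6716 ≈ 0.335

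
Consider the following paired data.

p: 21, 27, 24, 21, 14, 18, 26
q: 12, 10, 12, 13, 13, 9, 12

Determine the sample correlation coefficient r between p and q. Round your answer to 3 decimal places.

n = 7, Σp = 151, Σq = 81, Σp² = 3383, Σq² = 951, Σpq = 1739
nΣpq − ΣpΣq = 12173 − 12231 = -58
nΣp² − (Σp)² = 23681 − 22801 = 880; nΣq² − (Σq)² = 6657 − 6561 = 96
r = -58 / √(880 × 96) = -58 / 290.6544 ≈ -0.200

-0.200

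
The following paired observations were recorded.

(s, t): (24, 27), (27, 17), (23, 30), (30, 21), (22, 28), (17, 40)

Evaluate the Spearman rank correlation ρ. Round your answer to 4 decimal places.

Rank s: 4, 5, 3, 6, 2, 1
Rank t: 3, 1, 5, 2, 4, 6
d = rank(s) − rank(t): 1, 4, -2, 4, -2, -5; Σd² = 66
ρ = 1 − 6Σd² / [n(n²−1)] = 1 − 6×66 / (6×35) = 1 − 396/210 ≈ -0.8857

-0.8857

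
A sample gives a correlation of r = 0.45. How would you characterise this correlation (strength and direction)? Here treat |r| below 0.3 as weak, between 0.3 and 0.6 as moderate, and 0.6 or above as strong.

moderate positive

r = 0.45 > 0 so the relationship is positive.
|r| = 0.45, which falls in the moderate range.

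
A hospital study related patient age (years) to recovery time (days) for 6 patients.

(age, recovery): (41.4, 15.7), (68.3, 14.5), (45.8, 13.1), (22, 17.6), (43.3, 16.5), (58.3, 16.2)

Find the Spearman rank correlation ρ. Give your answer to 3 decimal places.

-0.600

Rank age: 2, 6, 4, 1, 3, 5
Rank recovery: 3, 2, 1, 6, 5, 4
d = rank(age) − rank(recovery): -1, 4, 3, -5, -2, 1; Σd² = 56
ρ = 1 − 6Σd² / [n(n²−1)] = 1 − 6×56 / (6×35) = 1 − 336/210 ≈ -0.600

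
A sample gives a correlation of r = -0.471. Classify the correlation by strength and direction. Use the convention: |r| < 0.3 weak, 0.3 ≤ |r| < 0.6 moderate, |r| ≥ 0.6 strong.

r = -0.471 < 0 so the relationship is negative.
|r| = 0.471, which falls in the moderate range.

moderate negative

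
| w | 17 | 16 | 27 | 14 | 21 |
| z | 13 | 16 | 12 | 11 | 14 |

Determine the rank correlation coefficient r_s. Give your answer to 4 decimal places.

Rank w: 3, 2, 5, 1, 4
Rank z: 3, 5, 2, 1, 4
d = rank(w) − rank(z): 0, -3, 3, 0, 0; Σd² = 18
ρ = 1 − 6Σd² / [n(n²−1)] = 1 − 6×18 / (5×24) = 1 − 108/120 ≈ 0.1000

0.1000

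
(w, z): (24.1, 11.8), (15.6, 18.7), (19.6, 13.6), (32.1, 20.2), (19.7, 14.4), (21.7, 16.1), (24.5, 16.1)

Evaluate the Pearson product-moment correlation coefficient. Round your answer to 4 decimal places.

n = 7, Σw = 157.3, Σz = 110.9, Σw² = 3697.97, Σz² = 1807.71, Σwz = 2518.58
nΣwz − ΣwΣz = 17630.06 − 17444.57 = 185.49
nΣw² − (Σw)² = 25885.79 − 24743.29 = 1142.5; nΣz² − (Σz)² = 12653.97 − 12298.81 = 355.16
r = 185.49 / √(1142.5 × 355.16) = 185.49 / 637.0010 ≈ 0.2912

0.2912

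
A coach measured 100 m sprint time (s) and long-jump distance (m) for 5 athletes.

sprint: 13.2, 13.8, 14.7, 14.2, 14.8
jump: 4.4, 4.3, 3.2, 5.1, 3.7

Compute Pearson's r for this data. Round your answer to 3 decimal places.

-0.553

n = 5, Σx = 70.7, Σy = 20.7, Σx² = 1001.45, Σy² = 87.79, Σxy = 291.64
nΣxy − ΣxΣy = 1458.2 − 1463.49 = -5.29
nΣx² − (Σx)² = 5007.25 − 4998.49 = 8.76; nΣy² − (Σy)² = 438.95 − 428.49 = 10.46
r = -5.29 / √(8.76 × 10.46) = -5.29 / 9.5723 ≈ -0.553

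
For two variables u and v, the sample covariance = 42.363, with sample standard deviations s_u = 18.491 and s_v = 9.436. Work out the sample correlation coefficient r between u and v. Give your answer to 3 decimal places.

r = Cov(u,v) / (s_u · s_v) = 42.363 / (18.491 × 9.436)
  = 42.363 / 174.4811 ≈ 0.243

0.243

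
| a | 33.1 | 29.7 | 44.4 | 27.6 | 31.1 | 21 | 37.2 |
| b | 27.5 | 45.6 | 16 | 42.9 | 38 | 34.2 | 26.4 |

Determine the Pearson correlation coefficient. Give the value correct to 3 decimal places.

-0.741

n = 7, Σa = 224.1, Σb = 230.6, Σa² = 7502.87, Σb² = 8242.62, Σab = 7041.09
nΣab − ΣaΣb = 49287.63 − 51677.46 = -2389.83
nΣa² − (Σa)² = 52520.09 − 50220.81 = 2299.28; nΣb² − (Σb)² = 57698.34 − 53176.36 = 4521.98
r = -2389.83 / √(2299.28 × 4521.98) = -2389.83 / 3224.4842 ≈ -0.741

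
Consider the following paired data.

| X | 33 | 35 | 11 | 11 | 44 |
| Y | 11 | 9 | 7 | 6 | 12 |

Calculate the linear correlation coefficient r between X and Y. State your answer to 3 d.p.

0.934

n = 5, ΣX = 134, ΣY = 45, ΣX² = 4492, ΣY² = 431, ΣXY = 1349
nΣXY − ΣXΣY = 6745 − 6030 = 715
nΣX² − (ΣX)² = 22460 − 17956 = 4504; nΣY² − (ΣY)² = 2155 − 2025 = 130
r = 715 / √(4504 × 130) = 715 / 765.1928 ≈ 0.934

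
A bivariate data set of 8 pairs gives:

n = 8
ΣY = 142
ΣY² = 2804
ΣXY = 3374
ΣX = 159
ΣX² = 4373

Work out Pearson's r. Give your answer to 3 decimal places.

0.941

r = (nΣXY − ΣXΣY) / √[(nΣX² − (ΣX)²)(nΣY² − (ΣY)²)]
Numerator: 8×3374 − 159×142 = 4414
Denominator: √[(34984 − 25281)(22432 − 20164)] = √[9703 × 2268] = 4691.0984
r = 4414 / 4691.0984 ≈ 0.941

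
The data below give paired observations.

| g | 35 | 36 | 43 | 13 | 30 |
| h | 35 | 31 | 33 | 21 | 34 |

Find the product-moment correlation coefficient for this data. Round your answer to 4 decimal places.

0.8489

n = 5, Σg = 157, Σh = 154, Σg² = 5439, Σh² = 4872, Σgh = 5053
nΣgh − ΣgΣh = 25265 − 24178 = 1087
nΣg² − (Σg)² = 27195 − 24649 = 2546; nΣh² − (Σh)² = 24360 − 23716 = 644
r = 1087 / √(2546 × 644) = 1087 / 1280.4780 ≈ 0.8489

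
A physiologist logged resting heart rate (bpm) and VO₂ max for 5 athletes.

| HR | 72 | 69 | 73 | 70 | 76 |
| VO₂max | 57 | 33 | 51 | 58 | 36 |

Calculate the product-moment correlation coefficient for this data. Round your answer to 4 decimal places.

-0.1551

n = 5, Σx = 360, Σy = 235, Σx² = 25950, Σy² = 11599, Σxy = 16900
nΣxy − ΣxΣy = 84500 − 84600 = -100
nΣx² − (Σx)² = 129750 − 129600 = 150; nΣy² − (Σy)² = 57995 − 55225 = 2770
r = -100 / √(150 × 2770) = -100 / 644.5929 ≈ -0.1551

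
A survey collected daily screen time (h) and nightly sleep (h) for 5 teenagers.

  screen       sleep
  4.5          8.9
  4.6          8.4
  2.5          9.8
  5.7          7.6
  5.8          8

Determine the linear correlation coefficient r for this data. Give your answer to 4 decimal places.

-0.9619

n = 5, Σx = 23.1, Σy = 42.7, Σx² = 113.79, Σy² = 367.57, Σxy = 192.91
nΣxy − ΣxΣy = 964.55 − 986.37 = -21.82
nΣx² − (Σx)² = 568.95 − 533.61 = 35.34; nΣy² − (Σy)² = 1837.85 − 1823.29 = 14.56
r = -21.82 / √(35.34 × 14.56) = -21.82 / 22.6837 ≈ -0.9619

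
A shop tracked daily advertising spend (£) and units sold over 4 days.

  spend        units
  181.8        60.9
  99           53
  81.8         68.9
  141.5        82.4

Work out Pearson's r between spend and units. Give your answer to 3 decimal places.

n = 4, Σx = 504.1, Σy = 265.2, Σx² = 69565.73, Σy² = 18054.78, Σxy = 33614.24
nΣxy − ΣxΣy = 134456.96 − 133687.32 = 769.64
nΣx² − (Σx)² = 278262.92 − 254116.81 = 24146.11; nΣy² − (Σy)² = 72219.12 − 70331.04 = 1888.08
r = 769.64 / √(24146.11 × 1888.08) = 769.64 / 6752.0210 ≈ 0.114

0.114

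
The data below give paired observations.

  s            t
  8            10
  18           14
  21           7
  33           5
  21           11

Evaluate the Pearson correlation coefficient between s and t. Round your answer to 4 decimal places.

n = 5, Σs = 101, Σt = 47, Σs² = 2359, Σt² = 491, Σst = 875
nΣst − ΣsΣt = 4375 − 4747 = -372
nΣs² − (Σs)² = 11795 − 10201 = 1594; nΣt² − (Σt)² = 2455 − 2209 = 246
r = -372 / √(1594 × 246) = -372 / 626.1981 ≈ -0.5941

-0.5941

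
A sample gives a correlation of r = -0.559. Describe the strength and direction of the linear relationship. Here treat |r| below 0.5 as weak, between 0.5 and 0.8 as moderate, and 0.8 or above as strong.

r = -0.559 < 0 so the relationship is negative.
|r| = 0.559, which falls in the moderate range.

moderate negative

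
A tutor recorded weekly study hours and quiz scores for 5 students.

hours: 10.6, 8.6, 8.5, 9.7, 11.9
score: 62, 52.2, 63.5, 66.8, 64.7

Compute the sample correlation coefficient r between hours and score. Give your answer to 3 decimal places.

0.464

n = 5, Σx = 49.3, Σy = 309.2, Σx² = 494.27, Σy² = 19249.42, Σxy = 3063.76
nΣxy − ΣxΣy = 15318.8 − 15243.56 = 75.24
nΣx² − (Σx)² = 2471.35 − 2430.49 = 40.86; nΣy² − (Σy)² = 96247.1 − 95604.64 = 642.46
r = 75.24 / √(40.86 × 642.46) = 75.24 / 162.0213 ≈ 0.464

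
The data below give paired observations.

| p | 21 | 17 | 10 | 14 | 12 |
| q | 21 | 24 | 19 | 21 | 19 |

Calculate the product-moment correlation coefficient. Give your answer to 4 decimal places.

n = 5, Σp = 74, Σq = 104, Σp² = 1170, Σq² = 2180, Σpq = 1561
nΣpq − ΣpΣq = 7805 − 7696 = 109
nΣp² − (Σp)² = 5850 − 5476 = 374; nΣq² − (Σq)² = 10900 − 10816 = 84
r = 109 / √(374 × 84) = 109 / 177.2456 ≈ 0.6150

0.6150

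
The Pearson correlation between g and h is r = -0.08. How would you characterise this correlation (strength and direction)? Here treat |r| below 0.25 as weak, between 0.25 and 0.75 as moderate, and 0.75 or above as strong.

weak negative

r = -0.08 < 0 so the relationship is negative.
|r| = 0.08, which falls in the weak range.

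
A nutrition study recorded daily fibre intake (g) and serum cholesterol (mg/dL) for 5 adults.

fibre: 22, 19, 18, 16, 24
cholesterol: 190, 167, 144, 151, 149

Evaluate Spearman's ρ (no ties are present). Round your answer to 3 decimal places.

Rank fibre: 4, 3, 2, 1, 5
Rank cholesterol: 5, 4, 1, 3, 2
d = rank(fibre) − rank(cholesterol): -1, -1, 1, -2, 3; Σd² = 16
ρ = 1 − 6Σd² / [n(n²−1)] = 1 − 6×16 / (5×24) = 1 − 96/120 ≈ 0.200

0.200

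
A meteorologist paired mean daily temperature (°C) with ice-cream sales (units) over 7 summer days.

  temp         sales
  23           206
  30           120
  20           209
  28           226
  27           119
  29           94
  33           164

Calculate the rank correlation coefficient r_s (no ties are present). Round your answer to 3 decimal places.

-0.393

Rank temp: 2, 6, 1, 4, 3, 5, 7
Rank sales: 5, 3, 6, 7, 2, 1, 4
d = rank(temp) − rank(sales): -3, 3, -5, -3, 1, 4, 3; Σd² = 78
ρ = 1 − 6Σd² / [n(n²−1)] = 1 − 6×78 / (7×48) = 1 − 468/336 ≈ -0.393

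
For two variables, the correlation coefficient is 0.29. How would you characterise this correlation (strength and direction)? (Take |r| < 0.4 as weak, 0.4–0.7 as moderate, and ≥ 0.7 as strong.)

r = 0.29 > 0 so the relationship is positive.
|r| = 0.29, which falls in the weak range.

weak positive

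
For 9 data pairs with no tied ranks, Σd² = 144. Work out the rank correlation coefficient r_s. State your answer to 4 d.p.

-0.2000

ρ = 1 − 6Σd² / [n(n²−1)] = 1 − 6×144 / (9×80)
  = 1 − 864/720 = 1 − 1.20000 ≈ -0.2000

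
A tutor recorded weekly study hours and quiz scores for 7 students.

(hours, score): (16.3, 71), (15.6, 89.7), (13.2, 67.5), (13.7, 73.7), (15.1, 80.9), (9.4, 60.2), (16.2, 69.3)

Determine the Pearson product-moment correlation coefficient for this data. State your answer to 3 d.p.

0.610

n = 7, Σx = 99.5, Σy = 512.3, Σx² = 1449.79, Σy² = 38046.37, Σxy = 7367.44
nΣxy − ΣxΣy = 51572.08 − 50973.85 = 598.23
nΣx² − (Σx)² = 10148.53 − 9900.25 = 248.28; nΣy² − (Σy)² = 266324.59 − 262451.29 = 3873.3
r = 598.23 / √(248.28 × 3873.3) = 598.23 / 980.6441 ≈ 0.610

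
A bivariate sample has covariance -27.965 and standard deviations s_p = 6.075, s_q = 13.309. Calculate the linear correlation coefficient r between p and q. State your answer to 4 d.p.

-0.3459

r = Cov(p,q) / (s_p · s_q) = -27.965 / (6.075 × 13.309)
  = -27.965 / 80.8522 ≈ -0.3459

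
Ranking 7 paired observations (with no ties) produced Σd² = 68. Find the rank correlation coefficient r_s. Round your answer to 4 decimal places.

ρ = 1 − 6Σd² / [n(n²−1)] = 1 − 6×68 / (7×48)
  = 1 − 408/336 = 1 − 1.21429 ≈ -0.2143

-0.2143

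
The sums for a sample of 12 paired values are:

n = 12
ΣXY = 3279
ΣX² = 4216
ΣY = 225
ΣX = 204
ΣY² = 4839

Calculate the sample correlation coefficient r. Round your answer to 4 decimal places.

r = (nΣXY − ΣXΣY) / √[(nΣX² − (ΣX)²)(nΣY² − (ΣY)²)]
Numerator: 12×3279 − 204×225 = -6552
Denominator: √[(50592 − 41616)(58068 − 50625)] = √[8976 × 7443] = 8173.6386
r = -6552 / 8173.6386 ≈ -0.8016

-0.8016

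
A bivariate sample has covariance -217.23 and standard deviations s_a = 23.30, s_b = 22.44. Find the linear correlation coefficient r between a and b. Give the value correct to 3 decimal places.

-0.415

r = Cov(a,b) / (s_a · s_b) = -217.23 / (23.30 × 22.44)
  = -217.23 / 522.8520 ≈ -0.415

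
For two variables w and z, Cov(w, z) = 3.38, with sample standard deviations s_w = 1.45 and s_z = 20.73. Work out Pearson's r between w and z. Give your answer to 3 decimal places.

r = Cov(w,z) / (s_w · s_z) = 3.38 / (1.45 × 20.73)
  = 3.38 / 30.0585 ≈ 0.112

0.112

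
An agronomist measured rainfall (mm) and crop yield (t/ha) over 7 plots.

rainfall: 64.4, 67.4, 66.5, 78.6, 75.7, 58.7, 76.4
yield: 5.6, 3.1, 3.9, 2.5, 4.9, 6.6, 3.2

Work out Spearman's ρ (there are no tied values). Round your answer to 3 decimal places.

Rank rainfall: 2, 4, 3, 7, 5, 1, 6
Rank yield: 6, 2, 4, 1, 5, 7, 3
d = rank(rainfall) − rank(yield): -4, 2, -1, 6, 0, -6, 3; Σd² = 102
ρ = 1 − 6Σd² / [n(n²−1)] = 1 − 6×102 / (7×48) = 1 − 612/336 ≈ -0.821

-0.821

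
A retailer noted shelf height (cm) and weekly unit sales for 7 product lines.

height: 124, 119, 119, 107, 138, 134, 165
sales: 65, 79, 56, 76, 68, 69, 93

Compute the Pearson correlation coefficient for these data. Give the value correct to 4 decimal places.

0.5583

n = 7, Σx = 906, Σy = 506, Σx² = 119372, Σy² = 37412, Σxy = 66232
nΣxy − ΣxΣy = 463624 − 458436 = 5188
nΣx² − (Σx)² = 835604 − 820836 = 14768; nΣy² − (Σy)² = 261884 − 256036 = 5848
r = 5188 / √(14768 × 5848) = 5188 / 9293.1837 ≈ 0.5583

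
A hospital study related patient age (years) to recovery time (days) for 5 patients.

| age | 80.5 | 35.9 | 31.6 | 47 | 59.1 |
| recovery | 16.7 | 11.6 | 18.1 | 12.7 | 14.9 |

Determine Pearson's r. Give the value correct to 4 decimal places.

n = 5, Σx = 254.1, Σy = 74, Σx² = 14469.43, Σy² = 1124.36, Σxy = 3810.24
nΣxy − ΣxΣy = 19051.2 − 18803.4 = 247.8
nΣx² − (Σx)² = 72347.15 − 64566.81 = 7780.34; nΣy² − (Σy)² = 5621.8 − 5476 = 145.8
r = 247.8 / √(7780.34 × 145.8) = 247.8 / 1065.0697 ≈ 0.2327

0.2327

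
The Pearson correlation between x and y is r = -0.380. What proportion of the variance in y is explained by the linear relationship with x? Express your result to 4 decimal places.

0.1444

r² = (-0.380)² = 0.1444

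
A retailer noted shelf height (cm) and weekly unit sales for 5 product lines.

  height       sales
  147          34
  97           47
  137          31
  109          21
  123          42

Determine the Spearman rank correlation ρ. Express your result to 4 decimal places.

-0.3000

Rank height: 5, 1, 4, 2, 3
Rank sales: 3, 5, 2, 1, 4
d = rank(height) − rank(sales): 2, -4, 2, 1, -1; Σd² = 26
ρ = 1 − 6Σd² / [n(n²−1)] = 1 − 6×26 / (5×24) = 1 − 156/120 ≈ -0.3000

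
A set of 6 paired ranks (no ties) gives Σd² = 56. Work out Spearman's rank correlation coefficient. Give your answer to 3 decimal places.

ρ = 1 − 6Σd² / [n(n²−1)] = 1 − 6×56 / (6×35)
  = 1 − 336/210 = 1 − 1.6000 ≈ -0.600

-0.600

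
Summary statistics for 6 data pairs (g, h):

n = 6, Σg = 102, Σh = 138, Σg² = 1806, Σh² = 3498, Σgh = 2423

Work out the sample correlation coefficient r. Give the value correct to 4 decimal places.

0.5041

r = (nΣgh − ΣgΣh) / √[(nΣg² − (Σg)²)(nΣh² − (Σh)²)]
Numerator: 6×2423 − 102×138 = 462
Denominator: √[(10836 − 10404)(20988 − 19044)] = √[432 × 1944] = 916.4104
r = 462 / 916.4104 ≈ 0.5041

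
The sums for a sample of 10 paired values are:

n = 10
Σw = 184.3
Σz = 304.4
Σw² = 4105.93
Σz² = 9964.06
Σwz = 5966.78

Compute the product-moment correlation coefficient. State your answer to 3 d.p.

0.507

r = (nΣwz − ΣwΣz) / √[(nΣw² − (Σw)²)(nΣz² − (Σz)²)]
Numerator: 10×5966.78 − 184.3×304.4 = 3566.88
Denominator: √[(41059.3 − 33966.49)(99640.6 − 92659.36)] = √[7092.81 × 6981.24] = 7036.8039
r = 3566.88 / 7036.8039 ≈ 0.507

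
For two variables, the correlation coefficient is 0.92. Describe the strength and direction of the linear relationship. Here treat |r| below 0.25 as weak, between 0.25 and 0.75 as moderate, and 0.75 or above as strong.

r = 0.92 > 0 so the relationship is positive.
|r| = 0.92, which falls in the strong range.

strong positive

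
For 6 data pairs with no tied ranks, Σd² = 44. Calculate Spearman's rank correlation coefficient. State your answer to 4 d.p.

ρ = 1 − 6Σd² / [n(n²−1)] = 1 − 6×44 / (6×35)
  = 1 − 264/210 = 1 − 1.25714 ≈ -0.2571

-0.2571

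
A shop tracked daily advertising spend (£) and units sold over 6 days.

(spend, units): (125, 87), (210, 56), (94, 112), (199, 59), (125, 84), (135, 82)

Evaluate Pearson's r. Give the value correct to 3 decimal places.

n = 6, Σx = 888, Σy = 480, Σx² = 142012, Σy² = 40510, Σxy = 66474
nΣxy − ΣxΣy = 398844 − 426240 = -27396
nΣx² − (Σx)² = 852072 − 788544 = 63528; nΣy² − (Σy)² = 243060 − 230400 = 12660
r = -27396 / √(63528 × 12660) = -27396 / 28359.5571 ≈ -0.966

-0.966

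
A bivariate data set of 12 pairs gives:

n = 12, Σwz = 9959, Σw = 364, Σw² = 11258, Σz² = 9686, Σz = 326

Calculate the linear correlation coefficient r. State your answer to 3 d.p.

r = (nΣwz − ΣwΣz) / √[(nΣw² − (Σw)²)(nΣz² − (Σz)²)]
Numerator: 12×9959 − 364×326 = 844
Denominator: √[(135096 − 132496)(116232 − 106276)] = √[2600 × 9956] = 5087.7893
r = 844 / 5087.7893 ≈ 0.166

0.166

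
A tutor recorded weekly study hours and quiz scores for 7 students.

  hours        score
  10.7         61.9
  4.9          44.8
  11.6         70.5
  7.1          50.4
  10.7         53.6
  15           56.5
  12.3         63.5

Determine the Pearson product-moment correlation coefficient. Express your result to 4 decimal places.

n = 7, Σx = 72.3, Σy = 401.2, Σx² = 814.25, Σy² = 23446.52, Σxy = 4259.56
nΣxy − ΣxΣy = 29816.92 − 29006.76 = 810.16
nΣx² − (Σx)² = 5699.75 − 5227.29 = 472.46; nΣy² − (Σy)² = 164125.64 − 160961.44 = 3164.2
r = 810.16 / √(472.46 × 3164.2) = 810.16 / 1222.6847 ≈ 0.6626

0.6626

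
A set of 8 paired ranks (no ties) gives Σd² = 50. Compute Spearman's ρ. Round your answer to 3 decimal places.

ρ = 1 − 6Σd² / [n(n²−1)] = 1 − 6×50 / (8×63)
  = 1 − 300/504 = 1 − 0.5952 ≈ 0.405

0.405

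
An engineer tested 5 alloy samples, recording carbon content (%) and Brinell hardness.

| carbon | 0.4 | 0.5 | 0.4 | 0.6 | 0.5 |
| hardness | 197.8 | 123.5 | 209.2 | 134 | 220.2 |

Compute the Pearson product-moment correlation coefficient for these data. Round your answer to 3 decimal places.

-0.640

n = 5, Σx = 2.4, Σy = 884.7, Σx² = 1.18, Σy² = 164585.77, Σxy = 415.05
nΣxy − ΣxΣy = 2075.25 − 2123.28 = -48.03
nΣx² − (Σx)² = 5.9 − 5.76 = 0.14; nΣy² − (Σy)² = 822928.85 − 782694.09 = 40234.76
r = -48.03 / √(0.14 × 40234.76) = -48.03 / 75.0524 ≈ -0.640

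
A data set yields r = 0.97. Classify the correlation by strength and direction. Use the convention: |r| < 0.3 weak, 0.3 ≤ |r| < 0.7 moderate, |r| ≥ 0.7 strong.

strong positive

r = 0.97 > 0 so the relationship is positive.
|r| = 0.97, which falls in the strong range.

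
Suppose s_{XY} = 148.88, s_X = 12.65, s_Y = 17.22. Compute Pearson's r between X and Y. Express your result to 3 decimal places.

r = Cov(X,Y) / (s_X · s_Y) = 148.88 / (12.65 × 17.22)
  = 148.88 / 217.8330 ≈ 0.683

0.683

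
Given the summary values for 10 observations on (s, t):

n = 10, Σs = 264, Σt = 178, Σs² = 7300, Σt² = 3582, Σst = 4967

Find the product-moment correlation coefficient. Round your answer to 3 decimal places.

r = (nΣst − ΣsΣt) / √[(nΣs² − (Σs)²)(nΣt² − (Σt)²)]
Numerator: 10×4967 − 264×178 = 2678
Denominator: √[(73000 − 69696)(35820 − 31684)] = √[3304 × 4136] = 3696.6666
r = 2678 / 3696.6666 ≈ 0.724

0.724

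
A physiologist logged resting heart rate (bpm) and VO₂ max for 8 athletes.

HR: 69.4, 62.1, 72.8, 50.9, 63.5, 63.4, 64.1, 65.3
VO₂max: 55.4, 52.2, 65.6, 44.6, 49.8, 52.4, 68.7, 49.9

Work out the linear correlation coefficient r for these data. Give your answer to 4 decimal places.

n = 8, Σx = 511.5, Σy = 438.6, Σx² = 32988.13, Σy² = 24522.02, Σxy = 28278.8
nΣxy − ΣxΣy = 226230.4 − 224343.9 = 1886.5
nΣx² − (Σx)² = 263905.04 − 261632.25 = 2272.79; nΣy² − (Σy)² = 196176.16 − 192369.96 = 3806.2
r = 1886.5 / √(2272.79 × 3806.2) = 1886.5 / 2941.2061 ≈ 0.6414

0.6414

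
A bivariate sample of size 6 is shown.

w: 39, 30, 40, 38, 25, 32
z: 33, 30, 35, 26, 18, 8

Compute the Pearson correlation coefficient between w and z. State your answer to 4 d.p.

0.5904

n = 6, Σw = 204, Σz = 150, Σw² = 7114, Σz² = 4278, Σwz = 5281
nΣwz − ΣwΣz = 31686 − 30600 = 1086
nΣw² − (Σw)² = 42684 − 41616 = 1068; nΣz² − (Σz)² = 25668 − 22500 = 3168
r = 1086 / √(1068 × 3168) = 1086 / 1839.4086 ≈ 0.5904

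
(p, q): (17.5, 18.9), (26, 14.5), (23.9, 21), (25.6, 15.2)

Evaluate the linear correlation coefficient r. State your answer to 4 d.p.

n = 4, Σp = 93, Σq = 69.6, Σp² = 2208.82, Σq² = 1239.5, Σpq = 1598.77
nΣpq − ΣpΣq = 6395.08 − 6472.8 = -77.72
nΣp² − (Σp)² = 8835.28 − 8649 = 186.28; nΣq² − (Σq)² = 4958 − 4844.16 = 113.84
r = -77.72 / √(186.28 × 113.84) = -77.72 / 145.6232 ≈ -0.5337

-0.5337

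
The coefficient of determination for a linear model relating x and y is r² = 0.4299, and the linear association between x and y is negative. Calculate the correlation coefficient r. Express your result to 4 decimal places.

-0.6557

|r| = √0.4299 = 0.6557
The association is negative, so r = −0.6557.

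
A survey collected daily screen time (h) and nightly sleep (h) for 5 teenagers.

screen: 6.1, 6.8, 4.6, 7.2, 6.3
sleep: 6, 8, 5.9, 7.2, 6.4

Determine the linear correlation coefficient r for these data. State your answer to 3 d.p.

0.737

n = 5, Σx = 31, Σy = 33.5, Σx² = 196.14, Σy² = 227.61, Σxy = 210.3
nΣxy − ΣxΣy = 1051.5 − 1038.5 = 13
nΣx² − (Σx)² = 980.7 − 961 = 19.7; nΣy² − (Σy)² = 1138.05 − 1122.25 = 15.8
r = 13 / √(19.7 × 15.8) = 13 / 17.6426 ≈ 0.737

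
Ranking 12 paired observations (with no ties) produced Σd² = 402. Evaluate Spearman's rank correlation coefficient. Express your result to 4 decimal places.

-0.4056

ρ = 1 − 6Σd² / [n(n²−1)] = 1 − 6×402 / (12×143)
  = 1 − 2412/1716 = 1 − 1.40559 ≈ -0.4056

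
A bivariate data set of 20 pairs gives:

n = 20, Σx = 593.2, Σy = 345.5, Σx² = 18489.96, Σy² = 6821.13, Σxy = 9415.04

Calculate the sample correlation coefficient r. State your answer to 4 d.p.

r = (nΣxy − ΣxΣy) / √[(nΣx² − (Σx)²)(nΣy² − (Σy)²)]
Numerator: 20×9415.04 − 593.2×345.5 = -16649.8
Denominator: √[(369799.2 − 351886.24)(136422.6 − 119370.25)] = √[17912.96 × 17052.35] = 17477.3586
r = -16649.8 / 17477.3586 ≈ -0.9526

-0.9526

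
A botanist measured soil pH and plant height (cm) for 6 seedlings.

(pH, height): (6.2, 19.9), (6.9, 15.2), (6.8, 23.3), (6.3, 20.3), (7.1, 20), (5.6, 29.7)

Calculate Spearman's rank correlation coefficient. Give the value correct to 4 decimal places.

Rank pH: 2, 5, 4, 3, 6, 1
Rank height: 2, 1, 5, 4, 3, 6
d = rank(pH) − rank(height): 0, 4, -1, -1, 3, -5; Σd² = 52
ρ = 1 − 6Σd² / [n(n²−1)] = 1 − 6×52 / (6×35) = 1 − 312/210 ≈ -0.4857

-0.4857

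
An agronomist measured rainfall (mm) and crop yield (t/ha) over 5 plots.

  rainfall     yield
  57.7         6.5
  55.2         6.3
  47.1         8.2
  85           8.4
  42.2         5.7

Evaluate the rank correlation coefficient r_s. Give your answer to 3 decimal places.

Rank rainfall: 4, 3, 2, 5, 1
Rank yield: 3, 2, 4, 5, 1
d = rank(rainfall) − rank(yield): 1, 1, -2, 0, 0; Σd² = 6
ρ = 1 − 6Σd² / [n(n²−1)] = 1 − 6×6 / (5×24) = 1 − 36/120 ≈ 0.700

0.700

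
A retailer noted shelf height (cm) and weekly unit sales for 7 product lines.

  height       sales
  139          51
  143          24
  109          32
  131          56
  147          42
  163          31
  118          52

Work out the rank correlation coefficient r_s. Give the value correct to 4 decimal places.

-0.4643

Rank height: 4, 5, 1, 3, 6, 7, 2
Rank sales: 5, 1, 3, 7, 4, 2, 6
d = rank(height) − rank(sales): -1, 4, -2, -4, 2, 5, -4; Σd² = 82
ρ = 1 − 6Σd² / [n(n²−1)] = 1 − 6×82 / (7×48) = 1 − 492/336 ≈ -0.4643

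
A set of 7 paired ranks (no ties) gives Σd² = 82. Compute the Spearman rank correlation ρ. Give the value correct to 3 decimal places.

-0.464

ρ = 1 − 6Σd² / [n(n²−1)] = 1 − 6×82 / (7×48)
  = 1 − 492/336 = 1 − 1.4643 ≈ -0.464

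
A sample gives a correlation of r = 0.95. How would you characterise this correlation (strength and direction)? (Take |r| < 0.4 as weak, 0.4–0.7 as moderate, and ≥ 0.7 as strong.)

r = 0.95 > 0 so the relationship is positive.
|r| = 0.95, which falls in the strong range.

strong positive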